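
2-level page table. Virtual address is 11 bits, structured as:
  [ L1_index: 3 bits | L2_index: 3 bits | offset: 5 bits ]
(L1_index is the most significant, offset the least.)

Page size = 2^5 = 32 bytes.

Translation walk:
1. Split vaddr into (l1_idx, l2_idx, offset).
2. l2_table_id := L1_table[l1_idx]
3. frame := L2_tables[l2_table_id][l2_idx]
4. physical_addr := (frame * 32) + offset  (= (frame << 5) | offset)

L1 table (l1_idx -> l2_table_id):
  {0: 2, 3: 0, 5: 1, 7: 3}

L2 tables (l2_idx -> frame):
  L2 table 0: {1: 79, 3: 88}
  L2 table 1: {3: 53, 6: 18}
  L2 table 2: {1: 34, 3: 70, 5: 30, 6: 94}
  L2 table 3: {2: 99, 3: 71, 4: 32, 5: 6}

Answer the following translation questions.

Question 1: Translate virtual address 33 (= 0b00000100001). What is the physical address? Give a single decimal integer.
Answer: 1089

Derivation:
vaddr = 33 = 0b00000100001
Split: l1_idx=0, l2_idx=1, offset=1
L1[0] = 2
L2[2][1] = 34
paddr = 34 * 32 + 1 = 1089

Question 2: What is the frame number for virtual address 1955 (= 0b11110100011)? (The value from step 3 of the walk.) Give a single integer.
Answer: 6

Derivation:
vaddr = 1955: l1_idx=7, l2_idx=5
L1[7] = 3; L2[3][5] = 6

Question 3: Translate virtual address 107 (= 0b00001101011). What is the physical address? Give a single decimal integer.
Answer: 2251

Derivation:
vaddr = 107 = 0b00001101011
Split: l1_idx=0, l2_idx=3, offset=11
L1[0] = 2
L2[2][3] = 70
paddr = 70 * 32 + 11 = 2251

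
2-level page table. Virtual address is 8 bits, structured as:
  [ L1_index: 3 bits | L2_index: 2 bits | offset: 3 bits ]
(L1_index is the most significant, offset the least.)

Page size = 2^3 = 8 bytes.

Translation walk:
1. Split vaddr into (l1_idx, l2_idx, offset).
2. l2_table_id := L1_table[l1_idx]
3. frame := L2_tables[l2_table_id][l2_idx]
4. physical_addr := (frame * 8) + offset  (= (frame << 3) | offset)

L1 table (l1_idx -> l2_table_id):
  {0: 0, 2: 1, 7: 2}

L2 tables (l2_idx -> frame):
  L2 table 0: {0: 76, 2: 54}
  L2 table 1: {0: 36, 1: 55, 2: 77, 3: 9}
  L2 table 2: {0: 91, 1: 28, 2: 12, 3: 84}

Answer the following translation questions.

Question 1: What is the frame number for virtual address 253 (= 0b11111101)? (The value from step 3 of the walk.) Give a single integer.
Answer: 84

Derivation:
vaddr = 253: l1_idx=7, l2_idx=3
L1[7] = 2; L2[2][3] = 84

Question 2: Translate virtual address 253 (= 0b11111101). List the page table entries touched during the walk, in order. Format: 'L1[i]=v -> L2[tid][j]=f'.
Answer: L1[7]=2 -> L2[2][3]=84

Derivation:
vaddr = 253 = 0b11111101
Split: l1_idx=7, l2_idx=3, offset=5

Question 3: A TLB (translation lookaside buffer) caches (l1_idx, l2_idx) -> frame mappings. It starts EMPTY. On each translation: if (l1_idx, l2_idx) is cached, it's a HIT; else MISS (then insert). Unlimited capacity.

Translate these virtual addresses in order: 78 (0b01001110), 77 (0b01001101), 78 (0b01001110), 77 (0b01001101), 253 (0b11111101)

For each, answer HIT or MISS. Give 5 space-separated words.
Answer: MISS HIT HIT HIT MISS

Derivation:
vaddr=78: (2,1) not in TLB -> MISS, insert
vaddr=77: (2,1) in TLB -> HIT
vaddr=78: (2,1) in TLB -> HIT
vaddr=77: (2,1) in TLB -> HIT
vaddr=253: (7,3) not in TLB -> MISS, insert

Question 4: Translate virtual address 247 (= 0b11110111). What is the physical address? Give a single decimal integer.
Answer: 103

Derivation:
vaddr = 247 = 0b11110111
Split: l1_idx=7, l2_idx=2, offset=7
L1[7] = 2
L2[2][2] = 12
paddr = 12 * 8 + 7 = 103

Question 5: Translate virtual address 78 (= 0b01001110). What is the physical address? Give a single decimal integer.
Answer: 446

Derivation:
vaddr = 78 = 0b01001110
Split: l1_idx=2, l2_idx=1, offset=6
L1[2] = 1
L2[1][1] = 55
paddr = 55 * 8 + 6 = 446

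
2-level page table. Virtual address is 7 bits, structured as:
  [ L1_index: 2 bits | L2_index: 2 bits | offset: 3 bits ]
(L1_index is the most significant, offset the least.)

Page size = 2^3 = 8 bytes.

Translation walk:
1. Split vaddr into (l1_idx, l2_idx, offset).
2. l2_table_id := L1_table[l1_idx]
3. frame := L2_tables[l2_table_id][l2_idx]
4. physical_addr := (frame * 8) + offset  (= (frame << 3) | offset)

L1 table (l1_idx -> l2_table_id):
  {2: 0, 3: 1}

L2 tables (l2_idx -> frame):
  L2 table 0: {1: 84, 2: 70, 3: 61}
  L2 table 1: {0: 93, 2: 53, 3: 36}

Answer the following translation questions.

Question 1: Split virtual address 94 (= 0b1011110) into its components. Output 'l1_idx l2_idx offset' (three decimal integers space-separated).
Answer: 2 3 6

Derivation:
vaddr = 94 = 0b1011110
  top 2 bits -> l1_idx = 2
  next 2 bits -> l2_idx = 3
  bottom 3 bits -> offset = 6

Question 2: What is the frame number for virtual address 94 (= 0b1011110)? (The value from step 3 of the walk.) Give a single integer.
Answer: 61

Derivation:
vaddr = 94: l1_idx=2, l2_idx=3
L1[2] = 0; L2[0][3] = 61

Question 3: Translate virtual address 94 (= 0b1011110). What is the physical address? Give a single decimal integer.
Answer: 494

Derivation:
vaddr = 94 = 0b1011110
Split: l1_idx=2, l2_idx=3, offset=6
L1[2] = 0
L2[0][3] = 61
paddr = 61 * 8 + 6 = 494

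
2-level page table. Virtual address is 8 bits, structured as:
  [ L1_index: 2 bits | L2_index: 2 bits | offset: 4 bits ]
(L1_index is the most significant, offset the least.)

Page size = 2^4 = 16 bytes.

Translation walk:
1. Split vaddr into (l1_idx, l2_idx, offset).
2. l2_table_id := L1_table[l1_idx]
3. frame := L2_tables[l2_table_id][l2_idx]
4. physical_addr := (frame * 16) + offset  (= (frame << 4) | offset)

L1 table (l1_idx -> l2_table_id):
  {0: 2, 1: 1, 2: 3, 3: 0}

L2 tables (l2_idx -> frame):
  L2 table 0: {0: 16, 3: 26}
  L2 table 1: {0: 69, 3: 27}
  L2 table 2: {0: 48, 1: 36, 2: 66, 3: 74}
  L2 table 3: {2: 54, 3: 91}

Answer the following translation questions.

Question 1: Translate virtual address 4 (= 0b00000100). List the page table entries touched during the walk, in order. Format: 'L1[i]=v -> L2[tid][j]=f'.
Answer: L1[0]=2 -> L2[2][0]=48

Derivation:
vaddr = 4 = 0b00000100
Split: l1_idx=0, l2_idx=0, offset=4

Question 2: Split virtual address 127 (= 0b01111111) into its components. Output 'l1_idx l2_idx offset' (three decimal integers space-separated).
vaddr = 127 = 0b01111111
  top 2 bits -> l1_idx = 1
  next 2 bits -> l2_idx = 3
  bottom 4 bits -> offset = 15

Answer: 1 3 15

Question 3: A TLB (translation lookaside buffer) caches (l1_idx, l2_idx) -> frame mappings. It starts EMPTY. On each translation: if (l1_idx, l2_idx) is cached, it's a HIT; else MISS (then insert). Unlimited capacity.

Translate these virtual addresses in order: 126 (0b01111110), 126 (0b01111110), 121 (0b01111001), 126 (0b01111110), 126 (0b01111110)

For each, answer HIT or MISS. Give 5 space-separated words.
vaddr=126: (1,3) not in TLB -> MISS, insert
vaddr=126: (1,3) in TLB -> HIT
vaddr=121: (1,3) in TLB -> HIT
vaddr=126: (1,3) in TLB -> HIT
vaddr=126: (1,3) in TLB -> HIT

Answer: MISS HIT HIT HIT HIT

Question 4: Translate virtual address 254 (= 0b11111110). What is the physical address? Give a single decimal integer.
Answer: 430

Derivation:
vaddr = 254 = 0b11111110
Split: l1_idx=3, l2_idx=3, offset=14
L1[3] = 0
L2[0][3] = 26
paddr = 26 * 16 + 14 = 430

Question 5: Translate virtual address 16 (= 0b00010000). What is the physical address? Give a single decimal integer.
Answer: 576

Derivation:
vaddr = 16 = 0b00010000
Split: l1_idx=0, l2_idx=1, offset=0
L1[0] = 2
L2[2][1] = 36
paddr = 36 * 16 + 0 = 576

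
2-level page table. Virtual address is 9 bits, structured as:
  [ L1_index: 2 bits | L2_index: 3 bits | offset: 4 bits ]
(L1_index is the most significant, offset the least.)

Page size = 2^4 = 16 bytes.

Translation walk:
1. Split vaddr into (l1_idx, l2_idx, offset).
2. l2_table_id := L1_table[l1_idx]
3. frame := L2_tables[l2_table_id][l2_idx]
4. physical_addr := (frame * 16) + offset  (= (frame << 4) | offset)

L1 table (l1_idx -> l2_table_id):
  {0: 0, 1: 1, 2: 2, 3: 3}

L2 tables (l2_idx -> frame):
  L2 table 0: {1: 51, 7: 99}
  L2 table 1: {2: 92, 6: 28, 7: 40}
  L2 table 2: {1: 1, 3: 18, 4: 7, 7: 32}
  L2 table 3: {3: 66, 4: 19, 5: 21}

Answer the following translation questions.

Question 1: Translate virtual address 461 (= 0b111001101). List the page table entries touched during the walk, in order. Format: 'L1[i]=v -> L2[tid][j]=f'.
vaddr = 461 = 0b111001101
Split: l1_idx=3, l2_idx=4, offset=13

Answer: L1[3]=3 -> L2[3][4]=19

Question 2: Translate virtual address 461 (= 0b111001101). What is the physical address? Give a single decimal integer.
vaddr = 461 = 0b111001101
Split: l1_idx=3, l2_idx=4, offset=13
L1[3] = 3
L2[3][4] = 19
paddr = 19 * 16 + 13 = 317

Answer: 317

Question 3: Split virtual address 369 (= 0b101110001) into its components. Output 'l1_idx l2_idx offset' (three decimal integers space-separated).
vaddr = 369 = 0b101110001
  top 2 bits -> l1_idx = 2
  next 3 bits -> l2_idx = 7
  bottom 4 bits -> offset = 1

Answer: 2 7 1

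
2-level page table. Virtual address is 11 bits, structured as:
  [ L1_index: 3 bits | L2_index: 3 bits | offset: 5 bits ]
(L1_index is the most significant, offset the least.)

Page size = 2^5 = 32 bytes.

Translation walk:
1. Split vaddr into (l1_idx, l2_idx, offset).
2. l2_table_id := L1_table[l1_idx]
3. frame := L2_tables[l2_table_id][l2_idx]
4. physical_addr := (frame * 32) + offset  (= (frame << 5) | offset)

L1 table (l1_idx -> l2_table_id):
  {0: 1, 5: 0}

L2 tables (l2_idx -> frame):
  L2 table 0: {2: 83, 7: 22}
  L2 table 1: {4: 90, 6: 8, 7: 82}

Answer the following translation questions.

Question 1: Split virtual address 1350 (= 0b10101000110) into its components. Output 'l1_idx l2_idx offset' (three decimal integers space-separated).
vaddr = 1350 = 0b10101000110
  top 3 bits -> l1_idx = 5
  next 3 bits -> l2_idx = 2
  bottom 5 bits -> offset = 6

Answer: 5 2 6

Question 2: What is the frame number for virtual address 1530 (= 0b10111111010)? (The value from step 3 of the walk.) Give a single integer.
vaddr = 1530: l1_idx=5, l2_idx=7
L1[5] = 0; L2[0][7] = 22

Answer: 22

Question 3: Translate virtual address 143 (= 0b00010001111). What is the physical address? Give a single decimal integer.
vaddr = 143 = 0b00010001111
Split: l1_idx=0, l2_idx=4, offset=15
L1[0] = 1
L2[1][4] = 90
paddr = 90 * 32 + 15 = 2895

Answer: 2895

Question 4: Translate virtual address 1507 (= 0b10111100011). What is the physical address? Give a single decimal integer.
Answer: 707

Derivation:
vaddr = 1507 = 0b10111100011
Split: l1_idx=5, l2_idx=7, offset=3
L1[5] = 0
L2[0][7] = 22
paddr = 22 * 32 + 3 = 707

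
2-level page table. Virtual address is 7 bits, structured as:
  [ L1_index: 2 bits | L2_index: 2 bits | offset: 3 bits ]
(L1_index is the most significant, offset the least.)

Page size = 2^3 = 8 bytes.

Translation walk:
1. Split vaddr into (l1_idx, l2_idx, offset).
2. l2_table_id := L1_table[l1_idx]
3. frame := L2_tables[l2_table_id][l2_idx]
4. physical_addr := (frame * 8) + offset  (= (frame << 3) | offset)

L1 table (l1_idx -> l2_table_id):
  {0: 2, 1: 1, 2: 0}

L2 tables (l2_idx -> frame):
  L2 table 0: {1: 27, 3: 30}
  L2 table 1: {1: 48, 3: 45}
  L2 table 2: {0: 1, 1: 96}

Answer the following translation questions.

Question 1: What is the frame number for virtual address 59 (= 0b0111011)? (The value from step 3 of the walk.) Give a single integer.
Answer: 45

Derivation:
vaddr = 59: l1_idx=1, l2_idx=3
L1[1] = 1; L2[1][3] = 45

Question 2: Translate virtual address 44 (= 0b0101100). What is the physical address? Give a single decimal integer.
vaddr = 44 = 0b0101100
Split: l1_idx=1, l2_idx=1, offset=4
L1[1] = 1
L2[1][1] = 48
paddr = 48 * 8 + 4 = 388

Answer: 388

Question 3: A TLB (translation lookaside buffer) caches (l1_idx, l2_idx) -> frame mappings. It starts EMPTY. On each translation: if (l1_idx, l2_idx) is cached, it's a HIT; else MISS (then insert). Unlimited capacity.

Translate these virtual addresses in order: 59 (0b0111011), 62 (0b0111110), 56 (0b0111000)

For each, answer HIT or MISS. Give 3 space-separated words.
Answer: MISS HIT HIT

Derivation:
vaddr=59: (1,3) not in TLB -> MISS, insert
vaddr=62: (1,3) in TLB -> HIT
vaddr=56: (1,3) in TLB -> HIT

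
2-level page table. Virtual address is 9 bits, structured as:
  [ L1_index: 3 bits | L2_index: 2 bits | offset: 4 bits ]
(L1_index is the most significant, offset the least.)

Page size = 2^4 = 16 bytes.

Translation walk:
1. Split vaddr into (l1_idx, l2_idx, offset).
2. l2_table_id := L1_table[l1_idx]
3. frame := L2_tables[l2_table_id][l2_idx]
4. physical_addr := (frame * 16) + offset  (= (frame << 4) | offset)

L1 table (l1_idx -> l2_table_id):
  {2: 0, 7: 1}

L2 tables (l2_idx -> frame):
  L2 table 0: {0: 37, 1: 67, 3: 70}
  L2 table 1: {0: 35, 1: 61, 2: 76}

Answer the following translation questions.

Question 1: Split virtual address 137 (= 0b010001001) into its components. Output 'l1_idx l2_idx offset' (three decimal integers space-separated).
vaddr = 137 = 0b010001001
  top 3 bits -> l1_idx = 2
  next 2 bits -> l2_idx = 0
  bottom 4 bits -> offset = 9

Answer: 2 0 9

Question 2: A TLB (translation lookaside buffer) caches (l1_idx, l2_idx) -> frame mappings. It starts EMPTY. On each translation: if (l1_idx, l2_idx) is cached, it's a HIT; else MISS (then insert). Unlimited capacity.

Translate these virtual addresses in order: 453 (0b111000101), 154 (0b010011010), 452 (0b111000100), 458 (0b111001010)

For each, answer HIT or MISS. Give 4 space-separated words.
vaddr=453: (7,0) not in TLB -> MISS, insert
vaddr=154: (2,1) not in TLB -> MISS, insert
vaddr=452: (7,0) in TLB -> HIT
vaddr=458: (7,0) in TLB -> HIT

Answer: MISS MISS HIT HIT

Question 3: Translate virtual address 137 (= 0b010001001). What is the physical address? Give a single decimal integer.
Answer: 601

Derivation:
vaddr = 137 = 0b010001001
Split: l1_idx=2, l2_idx=0, offset=9
L1[2] = 0
L2[0][0] = 37
paddr = 37 * 16 + 9 = 601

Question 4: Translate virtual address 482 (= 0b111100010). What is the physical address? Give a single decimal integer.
Answer: 1218

Derivation:
vaddr = 482 = 0b111100010
Split: l1_idx=7, l2_idx=2, offset=2
L1[7] = 1
L2[1][2] = 76
paddr = 76 * 16 + 2 = 1218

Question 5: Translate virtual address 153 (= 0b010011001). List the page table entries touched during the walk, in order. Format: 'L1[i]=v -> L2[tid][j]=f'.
vaddr = 153 = 0b010011001
Split: l1_idx=2, l2_idx=1, offset=9

Answer: L1[2]=0 -> L2[0][1]=67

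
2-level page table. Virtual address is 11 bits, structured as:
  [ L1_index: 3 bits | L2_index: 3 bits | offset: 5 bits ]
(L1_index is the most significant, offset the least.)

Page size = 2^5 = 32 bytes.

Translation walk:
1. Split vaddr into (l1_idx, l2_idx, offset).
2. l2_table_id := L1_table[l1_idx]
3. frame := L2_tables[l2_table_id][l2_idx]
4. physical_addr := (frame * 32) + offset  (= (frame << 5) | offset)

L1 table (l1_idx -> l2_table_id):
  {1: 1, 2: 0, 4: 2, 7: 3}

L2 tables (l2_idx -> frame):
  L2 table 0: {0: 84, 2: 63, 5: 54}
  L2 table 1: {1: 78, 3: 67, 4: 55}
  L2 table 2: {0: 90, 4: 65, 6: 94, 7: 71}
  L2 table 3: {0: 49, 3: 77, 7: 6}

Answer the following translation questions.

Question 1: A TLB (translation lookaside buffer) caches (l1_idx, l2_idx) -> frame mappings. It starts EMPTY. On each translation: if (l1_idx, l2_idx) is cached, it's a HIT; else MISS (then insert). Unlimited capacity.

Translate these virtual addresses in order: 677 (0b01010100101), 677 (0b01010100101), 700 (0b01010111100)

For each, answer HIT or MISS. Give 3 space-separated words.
vaddr=677: (2,5) not in TLB -> MISS, insert
vaddr=677: (2,5) in TLB -> HIT
vaddr=700: (2,5) in TLB -> HIT

Answer: MISS HIT HIT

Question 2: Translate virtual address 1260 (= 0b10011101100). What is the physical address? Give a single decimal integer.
Answer: 2284

Derivation:
vaddr = 1260 = 0b10011101100
Split: l1_idx=4, l2_idx=7, offset=12
L1[4] = 2
L2[2][7] = 71
paddr = 71 * 32 + 12 = 2284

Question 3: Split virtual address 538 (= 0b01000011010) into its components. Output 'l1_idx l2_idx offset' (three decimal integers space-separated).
Answer: 2 0 26

Derivation:
vaddr = 538 = 0b01000011010
  top 3 bits -> l1_idx = 2
  next 3 bits -> l2_idx = 0
  bottom 5 bits -> offset = 26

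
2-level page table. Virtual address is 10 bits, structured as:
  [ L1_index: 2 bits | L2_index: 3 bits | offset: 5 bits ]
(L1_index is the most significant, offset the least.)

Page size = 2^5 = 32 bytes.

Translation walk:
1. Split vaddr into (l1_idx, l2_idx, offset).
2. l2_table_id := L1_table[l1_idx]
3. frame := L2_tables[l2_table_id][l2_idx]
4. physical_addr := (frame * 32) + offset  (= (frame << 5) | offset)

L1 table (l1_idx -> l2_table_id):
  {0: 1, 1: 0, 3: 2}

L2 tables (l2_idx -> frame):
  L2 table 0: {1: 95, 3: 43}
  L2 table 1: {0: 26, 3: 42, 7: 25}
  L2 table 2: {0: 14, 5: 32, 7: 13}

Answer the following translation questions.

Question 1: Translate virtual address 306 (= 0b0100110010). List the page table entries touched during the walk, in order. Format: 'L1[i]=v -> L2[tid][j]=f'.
vaddr = 306 = 0b0100110010
Split: l1_idx=1, l2_idx=1, offset=18

Answer: L1[1]=0 -> L2[0][1]=95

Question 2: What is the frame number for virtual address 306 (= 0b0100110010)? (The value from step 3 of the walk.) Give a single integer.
vaddr = 306: l1_idx=1, l2_idx=1
L1[1] = 0; L2[0][1] = 95

Answer: 95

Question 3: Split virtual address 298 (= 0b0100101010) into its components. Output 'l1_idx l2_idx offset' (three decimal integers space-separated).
vaddr = 298 = 0b0100101010
  top 2 bits -> l1_idx = 1
  next 3 bits -> l2_idx = 1
  bottom 5 bits -> offset = 10

Answer: 1 1 10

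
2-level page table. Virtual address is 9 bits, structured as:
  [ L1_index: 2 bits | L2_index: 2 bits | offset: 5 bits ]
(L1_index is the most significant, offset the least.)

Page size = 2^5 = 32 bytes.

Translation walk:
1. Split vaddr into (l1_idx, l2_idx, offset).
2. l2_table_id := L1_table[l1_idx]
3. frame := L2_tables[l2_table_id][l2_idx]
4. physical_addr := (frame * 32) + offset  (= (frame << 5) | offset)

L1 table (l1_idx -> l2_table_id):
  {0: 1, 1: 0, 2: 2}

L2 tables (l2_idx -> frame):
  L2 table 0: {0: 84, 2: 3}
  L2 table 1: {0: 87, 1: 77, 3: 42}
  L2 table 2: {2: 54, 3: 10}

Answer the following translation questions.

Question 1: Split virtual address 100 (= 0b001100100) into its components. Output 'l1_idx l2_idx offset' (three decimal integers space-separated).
vaddr = 100 = 0b001100100
  top 2 bits -> l1_idx = 0
  next 2 bits -> l2_idx = 3
  bottom 5 bits -> offset = 4

Answer: 0 3 4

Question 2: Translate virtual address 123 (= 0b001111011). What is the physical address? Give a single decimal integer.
Answer: 1371

Derivation:
vaddr = 123 = 0b001111011
Split: l1_idx=0, l2_idx=3, offset=27
L1[0] = 1
L2[1][3] = 42
paddr = 42 * 32 + 27 = 1371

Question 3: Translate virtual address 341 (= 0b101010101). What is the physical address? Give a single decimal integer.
vaddr = 341 = 0b101010101
Split: l1_idx=2, l2_idx=2, offset=21
L1[2] = 2
L2[2][2] = 54
paddr = 54 * 32 + 21 = 1749

Answer: 1749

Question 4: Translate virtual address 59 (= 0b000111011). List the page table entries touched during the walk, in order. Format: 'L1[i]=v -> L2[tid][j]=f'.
vaddr = 59 = 0b000111011
Split: l1_idx=0, l2_idx=1, offset=27

Answer: L1[0]=1 -> L2[1][1]=77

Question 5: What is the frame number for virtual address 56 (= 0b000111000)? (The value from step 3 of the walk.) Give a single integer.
Answer: 77

Derivation:
vaddr = 56: l1_idx=0, l2_idx=1
L1[0] = 1; L2[1][1] = 77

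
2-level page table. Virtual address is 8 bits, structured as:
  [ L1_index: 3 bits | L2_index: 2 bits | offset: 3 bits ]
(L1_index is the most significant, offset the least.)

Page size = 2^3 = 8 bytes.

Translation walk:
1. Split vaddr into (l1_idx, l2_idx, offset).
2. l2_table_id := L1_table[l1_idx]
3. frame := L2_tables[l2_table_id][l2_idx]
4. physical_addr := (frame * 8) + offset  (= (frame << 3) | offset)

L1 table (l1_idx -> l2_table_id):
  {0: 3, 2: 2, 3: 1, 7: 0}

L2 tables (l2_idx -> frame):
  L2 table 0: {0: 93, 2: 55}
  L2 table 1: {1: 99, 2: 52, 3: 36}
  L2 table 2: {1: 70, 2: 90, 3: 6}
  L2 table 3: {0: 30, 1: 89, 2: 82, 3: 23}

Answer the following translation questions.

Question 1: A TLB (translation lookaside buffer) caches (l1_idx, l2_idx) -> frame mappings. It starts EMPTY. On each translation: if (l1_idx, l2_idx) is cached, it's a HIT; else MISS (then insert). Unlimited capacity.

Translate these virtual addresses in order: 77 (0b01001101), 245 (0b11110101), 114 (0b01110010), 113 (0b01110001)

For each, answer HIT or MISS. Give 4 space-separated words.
vaddr=77: (2,1) not in TLB -> MISS, insert
vaddr=245: (7,2) not in TLB -> MISS, insert
vaddr=114: (3,2) not in TLB -> MISS, insert
vaddr=113: (3,2) in TLB -> HIT

Answer: MISS MISS MISS HIT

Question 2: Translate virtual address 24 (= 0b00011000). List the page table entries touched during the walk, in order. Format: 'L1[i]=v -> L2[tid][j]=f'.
Answer: L1[0]=3 -> L2[3][3]=23

Derivation:
vaddr = 24 = 0b00011000
Split: l1_idx=0, l2_idx=3, offset=0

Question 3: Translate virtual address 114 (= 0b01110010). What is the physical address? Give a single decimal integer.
Answer: 418

Derivation:
vaddr = 114 = 0b01110010
Split: l1_idx=3, l2_idx=2, offset=2
L1[3] = 1
L2[1][2] = 52
paddr = 52 * 8 + 2 = 418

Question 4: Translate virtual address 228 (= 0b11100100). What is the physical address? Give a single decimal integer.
vaddr = 228 = 0b11100100
Split: l1_idx=7, l2_idx=0, offset=4
L1[7] = 0
L2[0][0] = 93
paddr = 93 * 8 + 4 = 748

Answer: 748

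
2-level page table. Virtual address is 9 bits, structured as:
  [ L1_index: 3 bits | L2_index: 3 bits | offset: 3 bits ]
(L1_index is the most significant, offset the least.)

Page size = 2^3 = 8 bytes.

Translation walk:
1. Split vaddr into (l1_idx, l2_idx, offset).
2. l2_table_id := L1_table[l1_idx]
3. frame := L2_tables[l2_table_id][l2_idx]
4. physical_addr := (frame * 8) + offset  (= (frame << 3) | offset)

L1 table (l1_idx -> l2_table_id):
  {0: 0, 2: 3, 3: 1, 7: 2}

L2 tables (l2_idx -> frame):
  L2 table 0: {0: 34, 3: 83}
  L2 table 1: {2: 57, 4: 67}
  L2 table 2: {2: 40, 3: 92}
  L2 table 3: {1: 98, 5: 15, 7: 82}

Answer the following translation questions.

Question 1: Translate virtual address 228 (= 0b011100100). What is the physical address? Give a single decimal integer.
Answer: 540

Derivation:
vaddr = 228 = 0b011100100
Split: l1_idx=3, l2_idx=4, offset=4
L1[3] = 1
L2[1][4] = 67
paddr = 67 * 8 + 4 = 540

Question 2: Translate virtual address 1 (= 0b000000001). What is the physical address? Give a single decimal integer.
vaddr = 1 = 0b000000001
Split: l1_idx=0, l2_idx=0, offset=1
L1[0] = 0
L2[0][0] = 34
paddr = 34 * 8 + 1 = 273

Answer: 273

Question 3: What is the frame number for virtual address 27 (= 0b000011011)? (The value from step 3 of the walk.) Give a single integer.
Answer: 83

Derivation:
vaddr = 27: l1_idx=0, l2_idx=3
L1[0] = 0; L2[0][3] = 83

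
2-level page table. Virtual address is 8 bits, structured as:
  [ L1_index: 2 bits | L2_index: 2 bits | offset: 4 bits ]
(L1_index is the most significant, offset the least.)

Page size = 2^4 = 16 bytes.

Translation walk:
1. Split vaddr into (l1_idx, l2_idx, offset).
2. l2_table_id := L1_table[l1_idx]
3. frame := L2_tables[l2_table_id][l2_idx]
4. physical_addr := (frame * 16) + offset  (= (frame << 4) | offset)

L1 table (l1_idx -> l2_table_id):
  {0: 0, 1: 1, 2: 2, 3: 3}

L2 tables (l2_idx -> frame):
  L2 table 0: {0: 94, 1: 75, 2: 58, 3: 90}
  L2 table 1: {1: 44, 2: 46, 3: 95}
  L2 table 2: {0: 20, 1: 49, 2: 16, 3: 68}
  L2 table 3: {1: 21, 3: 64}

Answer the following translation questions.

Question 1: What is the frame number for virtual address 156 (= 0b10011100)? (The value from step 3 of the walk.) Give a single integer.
Answer: 49

Derivation:
vaddr = 156: l1_idx=2, l2_idx=1
L1[2] = 2; L2[2][1] = 49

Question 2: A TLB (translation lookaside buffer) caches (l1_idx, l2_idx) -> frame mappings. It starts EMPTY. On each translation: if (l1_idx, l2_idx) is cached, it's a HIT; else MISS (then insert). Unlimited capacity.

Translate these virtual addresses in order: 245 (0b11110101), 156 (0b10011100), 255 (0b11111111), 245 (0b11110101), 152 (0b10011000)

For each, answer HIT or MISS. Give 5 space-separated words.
vaddr=245: (3,3) not in TLB -> MISS, insert
vaddr=156: (2,1) not in TLB -> MISS, insert
vaddr=255: (3,3) in TLB -> HIT
vaddr=245: (3,3) in TLB -> HIT
vaddr=152: (2,1) in TLB -> HIT

Answer: MISS MISS HIT HIT HIT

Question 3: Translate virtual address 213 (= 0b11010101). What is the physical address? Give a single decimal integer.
vaddr = 213 = 0b11010101
Split: l1_idx=3, l2_idx=1, offset=5
L1[3] = 3
L2[3][1] = 21
paddr = 21 * 16 + 5 = 341

Answer: 341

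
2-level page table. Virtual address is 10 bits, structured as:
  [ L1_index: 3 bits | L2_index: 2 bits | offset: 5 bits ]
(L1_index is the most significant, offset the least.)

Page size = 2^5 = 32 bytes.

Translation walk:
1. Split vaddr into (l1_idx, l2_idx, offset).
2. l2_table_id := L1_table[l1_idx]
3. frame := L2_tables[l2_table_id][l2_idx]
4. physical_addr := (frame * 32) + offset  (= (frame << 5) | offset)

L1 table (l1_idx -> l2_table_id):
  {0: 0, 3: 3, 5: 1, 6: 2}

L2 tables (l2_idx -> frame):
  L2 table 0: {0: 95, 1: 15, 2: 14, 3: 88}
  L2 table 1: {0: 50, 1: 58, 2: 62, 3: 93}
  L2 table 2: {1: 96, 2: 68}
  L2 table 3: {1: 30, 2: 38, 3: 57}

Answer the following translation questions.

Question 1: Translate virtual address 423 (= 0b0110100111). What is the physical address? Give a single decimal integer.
vaddr = 423 = 0b0110100111
Split: l1_idx=3, l2_idx=1, offset=7
L1[3] = 3
L2[3][1] = 30
paddr = 30 * 32 + 7 = 967

Answer: 967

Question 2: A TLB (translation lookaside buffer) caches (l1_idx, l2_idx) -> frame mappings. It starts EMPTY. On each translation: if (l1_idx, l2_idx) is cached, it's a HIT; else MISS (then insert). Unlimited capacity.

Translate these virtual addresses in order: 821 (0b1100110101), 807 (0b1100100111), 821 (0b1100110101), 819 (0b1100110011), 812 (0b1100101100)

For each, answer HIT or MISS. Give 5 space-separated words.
Answer: MISS HIT HIT HIT HIT

Derivation:
vaddr=821: (6,1) not in TLB -> MISS, insert
vaddr=807: (6,1) in TLB -> HIT
vaddr=821: (6,1) in TLB -> HIT
vaddr=819: (6,1) in TLB -> HIT
vaddr=812: (6,1) in TLB -> HIT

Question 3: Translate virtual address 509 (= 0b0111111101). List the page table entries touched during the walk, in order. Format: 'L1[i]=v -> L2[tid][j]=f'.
vaddr = 509 = 0b0111111101
Split: l1_idx=3, l2_idx=3, offset=29

Answer: L1[3]=3 -> L2[3][3]=57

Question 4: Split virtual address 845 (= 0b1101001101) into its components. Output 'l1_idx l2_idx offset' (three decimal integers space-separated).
vaddr = 845 = 0b1101001101
  top 3 bits -> l1_idx = 6
  next 2 bits -> l2_idx = 2
  bottom 5 bits -> offset = 13

Answer: 6 2 13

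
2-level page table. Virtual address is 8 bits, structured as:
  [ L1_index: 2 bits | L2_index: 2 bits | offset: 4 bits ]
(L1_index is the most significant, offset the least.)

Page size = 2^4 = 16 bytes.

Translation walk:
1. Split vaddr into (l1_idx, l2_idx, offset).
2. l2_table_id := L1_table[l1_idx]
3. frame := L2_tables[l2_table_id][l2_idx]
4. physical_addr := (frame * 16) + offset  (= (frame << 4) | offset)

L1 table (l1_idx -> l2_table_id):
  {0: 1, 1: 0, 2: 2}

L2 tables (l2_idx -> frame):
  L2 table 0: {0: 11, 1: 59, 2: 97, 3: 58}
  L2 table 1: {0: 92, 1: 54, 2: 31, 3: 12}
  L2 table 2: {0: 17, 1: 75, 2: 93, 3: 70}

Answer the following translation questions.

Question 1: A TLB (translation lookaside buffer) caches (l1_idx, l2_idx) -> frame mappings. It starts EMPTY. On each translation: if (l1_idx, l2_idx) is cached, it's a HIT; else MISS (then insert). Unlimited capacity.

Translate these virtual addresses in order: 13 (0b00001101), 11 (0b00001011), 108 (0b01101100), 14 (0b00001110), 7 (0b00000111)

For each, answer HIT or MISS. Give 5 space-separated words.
vaddr=13: (0,0) not in TLB -> MISS, insert
vaddr=11: (0,0) in TLB -> HIT
vaddr=108: (1,2) not in TLB -> MISS, insert
vaddr=14: (0,0) in TLB -> HIT
vaddr=7: (0,0) in TLB -> HIT

Answer: MISS HIT MISS HIT HIT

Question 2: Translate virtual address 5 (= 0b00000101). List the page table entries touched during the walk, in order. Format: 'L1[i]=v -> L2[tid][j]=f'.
Answer: L1[0]=1 -> L2[1][0]=92

Derivation:
vaddr = 5 = 0b00000101
Split: l1_idx=0, l2_idx=0, offset=5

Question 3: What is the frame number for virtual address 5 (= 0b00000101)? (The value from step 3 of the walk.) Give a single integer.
vaddr = 5: l1_idx=0, l2_idx=0
L1[0] = 1; L2[1][0] = 92

Answer: 92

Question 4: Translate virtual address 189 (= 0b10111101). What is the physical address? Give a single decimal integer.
Answer: 1133

Derivation:
vaddr = 189 = 0b10111101
Split: l1_idx=2, l2_idx=3, offset=13
L1[2] = 2
L2[2][3] = 70
paddr = 70 * 16 + 13 = 1133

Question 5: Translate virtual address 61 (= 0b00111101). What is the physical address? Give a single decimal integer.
Answer: 205

Derivation:
vaddr = 61 = 0b00111101
Split: l1_idx=0, l2_idx=3, offset=13
L1[0] = 1
L2[1][3] = 12
paddr = 12 * 16 + 13 = 205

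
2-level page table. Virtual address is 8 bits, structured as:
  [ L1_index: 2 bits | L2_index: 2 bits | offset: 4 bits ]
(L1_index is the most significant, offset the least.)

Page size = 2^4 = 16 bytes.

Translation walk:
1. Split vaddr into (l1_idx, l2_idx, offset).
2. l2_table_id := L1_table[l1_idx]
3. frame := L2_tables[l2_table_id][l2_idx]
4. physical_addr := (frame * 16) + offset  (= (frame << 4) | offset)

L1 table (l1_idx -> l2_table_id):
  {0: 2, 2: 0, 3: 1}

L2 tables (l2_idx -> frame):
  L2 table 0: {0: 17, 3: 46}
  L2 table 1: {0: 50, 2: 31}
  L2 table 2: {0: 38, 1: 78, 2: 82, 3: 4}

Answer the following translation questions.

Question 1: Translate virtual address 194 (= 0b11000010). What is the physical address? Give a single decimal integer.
Answer: 802

Derivation:
vaddr = 194 = 0b11000010
Split: l1_idx=3, l2_idx=0, offset=2
L1[3] = 1
L2[1][0] = 50
paddr = 50 * 16 + 2 = 802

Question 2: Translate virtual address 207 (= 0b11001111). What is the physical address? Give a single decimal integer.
Answer: 815

Derivation:
vaddr = 207 = 0b11001111
Split: l1_idx=3, l2_idx=0, offset=15
L1[3] = 1
L2[1][0] = 50
paddr = 50 * 16 + 15 = 815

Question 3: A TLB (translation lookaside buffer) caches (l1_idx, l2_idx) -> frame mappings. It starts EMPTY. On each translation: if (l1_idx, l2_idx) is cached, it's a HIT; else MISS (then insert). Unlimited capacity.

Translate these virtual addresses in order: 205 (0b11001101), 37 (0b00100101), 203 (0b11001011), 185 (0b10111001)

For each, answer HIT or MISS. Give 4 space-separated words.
Answer: MISS MISS HIT MISS

Derivation:
vaddr=205: (3,0) not in TLB -> MISS, insert
vaddr=37: (0,2) not in TLB -> MISS, insert
vaddr=203: (3,0) in TLB -> HIT
vaddr=185: (2,3) not in TLB -> MISS, insert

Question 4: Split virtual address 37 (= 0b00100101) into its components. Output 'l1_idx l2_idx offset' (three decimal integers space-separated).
Answer: 0 2 5

Derivation:
vaddr = 37 = 0b00100101
  top 2 bits -> l1_idx = 0
  next 2 bits -> l2_idx = 2
  bottom 4 bits -> offset = 5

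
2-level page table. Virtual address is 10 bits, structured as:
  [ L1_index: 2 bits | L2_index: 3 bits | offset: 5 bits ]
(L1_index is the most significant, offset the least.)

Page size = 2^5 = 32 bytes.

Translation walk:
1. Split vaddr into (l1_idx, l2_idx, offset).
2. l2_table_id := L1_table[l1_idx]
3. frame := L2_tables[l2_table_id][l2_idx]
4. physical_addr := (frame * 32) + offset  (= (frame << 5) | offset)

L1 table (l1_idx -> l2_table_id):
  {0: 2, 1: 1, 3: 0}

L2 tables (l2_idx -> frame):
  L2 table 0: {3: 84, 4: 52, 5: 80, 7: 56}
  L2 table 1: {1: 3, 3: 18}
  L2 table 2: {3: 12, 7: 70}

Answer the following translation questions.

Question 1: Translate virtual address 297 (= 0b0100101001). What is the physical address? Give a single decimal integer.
vaddr = 297 = 0b0100101001
Split: l1_idx=1, l2_idx=1, offset=9
L1[1] = 1
L2[1][1] = 3
paddr = 3 * 32 + 9 = 105

Answer: 105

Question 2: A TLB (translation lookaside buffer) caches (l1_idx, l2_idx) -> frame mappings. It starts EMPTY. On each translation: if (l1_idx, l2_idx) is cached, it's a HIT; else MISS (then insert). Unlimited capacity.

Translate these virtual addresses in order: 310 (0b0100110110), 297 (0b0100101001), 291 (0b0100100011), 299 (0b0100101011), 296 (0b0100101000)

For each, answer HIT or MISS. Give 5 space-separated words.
Answer: MISS HIT HIT HIT HIT

Derivation:
vaddr=310: (1,1) not in TLB -> MISS, insert
vaddr=297: (1,1) in TLB -> HIT
vaddr=291: (1,1) in TLB -> HIT
vaddr=299: (1,1) in TLB -> HIT
vaddr=296: (1,1) in TLB -> HIT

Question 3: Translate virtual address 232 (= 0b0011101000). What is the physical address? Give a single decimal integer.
Answer: 2248

Derivation:
vaddr = 232 = 0b0011101000
Split: l1_idx=0, l2_idx=7, offset=8
L1[0] = 2
L2[2][7] = 70
paddr = 70 * 32 + 8 = 2248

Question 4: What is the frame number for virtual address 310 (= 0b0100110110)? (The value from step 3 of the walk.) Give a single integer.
Answer: 3

Derivation:
vaddr = 310: l1_idx=1, l2_idx=1
L1[1] = 1; L2[1][1] = 3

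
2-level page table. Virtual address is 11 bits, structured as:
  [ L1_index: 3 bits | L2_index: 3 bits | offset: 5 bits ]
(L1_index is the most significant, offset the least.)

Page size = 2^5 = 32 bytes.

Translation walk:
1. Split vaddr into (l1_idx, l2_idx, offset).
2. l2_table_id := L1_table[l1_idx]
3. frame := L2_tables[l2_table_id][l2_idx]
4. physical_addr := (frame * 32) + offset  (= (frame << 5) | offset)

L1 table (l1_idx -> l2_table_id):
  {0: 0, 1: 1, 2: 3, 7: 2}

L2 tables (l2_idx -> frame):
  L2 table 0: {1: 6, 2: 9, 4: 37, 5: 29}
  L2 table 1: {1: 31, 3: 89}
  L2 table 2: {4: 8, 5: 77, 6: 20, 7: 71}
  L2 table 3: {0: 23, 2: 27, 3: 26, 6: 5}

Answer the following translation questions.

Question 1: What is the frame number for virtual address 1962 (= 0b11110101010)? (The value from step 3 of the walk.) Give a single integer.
Answer: 77

Derivation:
vaddr = 1962: l1_idx=7, l2_idx=5
L1[7] = 2; L2[2][5] = 77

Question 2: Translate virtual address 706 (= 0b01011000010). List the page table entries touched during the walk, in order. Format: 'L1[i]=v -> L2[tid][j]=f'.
Answer: L1[2]=3 -> L2[3][6]=5

Derivation:
vaddr = 706 = 0b01011000010
Split: l1_idx=2, l2_idx=6, offset=2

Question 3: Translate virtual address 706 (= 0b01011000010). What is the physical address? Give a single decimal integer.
Answer: 162

Derivation:
vaddr = 706 = 0b01011000010
Split: l1_idx=2, l2_idx=6, offset=2
L1[2] = 3
L2[3][6] = 5
paddr = 5 * 32 + 2 = 162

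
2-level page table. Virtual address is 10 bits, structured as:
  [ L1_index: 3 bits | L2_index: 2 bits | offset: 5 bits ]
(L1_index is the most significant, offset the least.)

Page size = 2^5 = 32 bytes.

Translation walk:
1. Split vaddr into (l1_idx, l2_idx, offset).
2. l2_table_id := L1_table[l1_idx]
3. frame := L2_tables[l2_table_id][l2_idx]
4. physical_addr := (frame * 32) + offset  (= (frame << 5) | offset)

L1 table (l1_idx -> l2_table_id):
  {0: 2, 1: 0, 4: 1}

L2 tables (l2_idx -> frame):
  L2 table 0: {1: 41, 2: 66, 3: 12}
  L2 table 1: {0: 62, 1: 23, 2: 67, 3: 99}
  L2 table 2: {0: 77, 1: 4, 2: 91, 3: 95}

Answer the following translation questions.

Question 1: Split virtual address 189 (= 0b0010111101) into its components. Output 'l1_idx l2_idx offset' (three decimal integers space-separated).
vaddr = 189 = 0b0010111101
  top 3 bits -> l1_idx = 1
  next 2 bits -> l2_idx = 1
  bottom 5 bits -> offset = 29

Answer: 1 1 29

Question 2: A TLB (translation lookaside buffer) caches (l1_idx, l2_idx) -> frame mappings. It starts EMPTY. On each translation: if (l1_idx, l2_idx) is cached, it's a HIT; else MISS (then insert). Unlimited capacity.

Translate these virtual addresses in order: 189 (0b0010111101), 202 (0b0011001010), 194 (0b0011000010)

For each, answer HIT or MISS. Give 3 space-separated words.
Answer: MISS MISS HIT

Derivation:
vaddr=189: (1,1) not in TLB -> MISS, insert
vaddr=202: (1,2) not in TLB -> MISS, insert
vaddr=194: (1,2) in TLB -> HIT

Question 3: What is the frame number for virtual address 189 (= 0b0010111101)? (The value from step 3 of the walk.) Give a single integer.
vaddr = 189: l1_idx=1, l2_idx=1
L1[1] = 0; L2[0][1] = 41

Answer: 41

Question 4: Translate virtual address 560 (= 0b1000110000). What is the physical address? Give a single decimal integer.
vaddr = 560 = 0b1000110000
Split: l1_idx=4, l2_idx=1, offset=16
L1[4] = 1
L2[1][1] = 23
paddr = 23 * 32 + 16 = 752

Answer: 752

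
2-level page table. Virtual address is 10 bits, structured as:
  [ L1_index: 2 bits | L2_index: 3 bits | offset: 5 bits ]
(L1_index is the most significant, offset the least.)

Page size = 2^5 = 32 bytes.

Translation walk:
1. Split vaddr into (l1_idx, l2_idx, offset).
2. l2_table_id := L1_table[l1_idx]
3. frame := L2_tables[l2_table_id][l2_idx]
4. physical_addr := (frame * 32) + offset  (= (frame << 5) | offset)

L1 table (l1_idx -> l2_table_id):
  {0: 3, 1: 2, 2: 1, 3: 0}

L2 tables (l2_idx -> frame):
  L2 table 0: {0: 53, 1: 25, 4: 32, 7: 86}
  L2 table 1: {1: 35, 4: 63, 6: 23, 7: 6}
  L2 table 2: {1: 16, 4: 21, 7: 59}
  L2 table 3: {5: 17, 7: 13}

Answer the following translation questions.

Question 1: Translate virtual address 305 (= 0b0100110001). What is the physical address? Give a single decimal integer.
vaddr = 305 = 0b0100110001
Split: l1_idx=1, l2_idx=1, offset=17
L1[1] = 2
L2[2][1] = 16
paddr = 16 * 32 + 17 = 529

Answer: 529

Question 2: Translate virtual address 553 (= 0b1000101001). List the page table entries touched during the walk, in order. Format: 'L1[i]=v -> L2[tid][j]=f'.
vaddr = 553 = 0b1000101001
Split: l1_idx=2, l2_idx=1, offset=9

Answer: L1[2]=1 -> L2[1][1]=35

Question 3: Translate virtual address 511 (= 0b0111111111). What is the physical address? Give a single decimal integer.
vaddr = 511 = 0b0111111111
Split: l1_idx=1, l2_idx=7, offset=31
L1[1] = 2
L2[2][7] = 59
paddr = 59 * 32 + 31 = 1919

Answer: 1919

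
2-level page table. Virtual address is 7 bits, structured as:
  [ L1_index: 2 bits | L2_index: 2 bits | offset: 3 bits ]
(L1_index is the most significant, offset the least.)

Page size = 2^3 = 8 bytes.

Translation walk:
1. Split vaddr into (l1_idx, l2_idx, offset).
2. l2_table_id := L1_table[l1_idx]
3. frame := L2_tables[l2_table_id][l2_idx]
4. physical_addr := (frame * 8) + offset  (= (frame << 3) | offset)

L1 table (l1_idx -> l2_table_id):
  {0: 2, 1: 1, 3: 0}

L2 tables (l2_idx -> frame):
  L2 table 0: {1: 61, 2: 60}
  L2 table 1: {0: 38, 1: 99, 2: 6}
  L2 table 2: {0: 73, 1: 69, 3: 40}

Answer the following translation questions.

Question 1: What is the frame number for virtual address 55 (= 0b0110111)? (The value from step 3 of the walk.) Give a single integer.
vaddr = 55: l1_idx=1, l2_idx=2
L1[1] = 1; L2[1][2] = 6

Answer: 6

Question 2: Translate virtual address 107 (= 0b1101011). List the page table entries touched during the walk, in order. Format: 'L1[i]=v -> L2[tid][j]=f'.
vaddr = 107 = 0b1101011
Split: l1_idx=3, l2_idx=1, offset=3

Answer: L1[3]=0 -> L2[0][1]=61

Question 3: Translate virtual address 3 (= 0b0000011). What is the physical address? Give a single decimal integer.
Answer: 587

Derivation:
vaddr = 3 = 0b0000011
Split: l1_idx=0, l2_idx=0, offset=3
L1[0] = 2
L2[2][0] = 73
paddr = 73 * 8 + 3 = 587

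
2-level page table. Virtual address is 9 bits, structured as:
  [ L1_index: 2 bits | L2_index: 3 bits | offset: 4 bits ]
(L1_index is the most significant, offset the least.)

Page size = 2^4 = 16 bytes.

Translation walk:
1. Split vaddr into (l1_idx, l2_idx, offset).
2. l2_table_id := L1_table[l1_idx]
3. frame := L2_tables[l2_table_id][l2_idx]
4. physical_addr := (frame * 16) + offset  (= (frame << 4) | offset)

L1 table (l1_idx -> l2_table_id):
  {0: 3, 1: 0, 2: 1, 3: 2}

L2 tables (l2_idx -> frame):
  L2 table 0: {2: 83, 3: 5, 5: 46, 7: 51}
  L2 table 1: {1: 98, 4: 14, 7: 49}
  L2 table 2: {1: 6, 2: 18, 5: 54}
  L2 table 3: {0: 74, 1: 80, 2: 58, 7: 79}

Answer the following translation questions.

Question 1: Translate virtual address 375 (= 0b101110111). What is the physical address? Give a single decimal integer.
Answer: 791

Derivation:
vaddr = 375 = 0b101110111
Split: l1_idx=2, l2_idx=7, offset=7
L1[2] = 1
L2[1][7] = 49
paddr = 49 * 16 + 7 = 791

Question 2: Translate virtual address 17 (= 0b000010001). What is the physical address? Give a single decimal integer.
Answer: 1281

Derivation:
vaddr = 17 = 0b000010001
Split: l1_idx=0, l2_idx=1, offset=1
L1[0] = 3
L2[3][1] = 80
paddr = 80 * 16 + 1 = 1281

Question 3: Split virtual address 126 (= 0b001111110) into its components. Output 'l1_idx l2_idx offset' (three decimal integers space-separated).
Answer: 0 7 14

Derivation:
vaddr = 126 = 0b001111110
  top 2 bits -> l1_idx = 0
  next 3 bits -> l2_idx = 7
  bottom 4 bits -> offset = 14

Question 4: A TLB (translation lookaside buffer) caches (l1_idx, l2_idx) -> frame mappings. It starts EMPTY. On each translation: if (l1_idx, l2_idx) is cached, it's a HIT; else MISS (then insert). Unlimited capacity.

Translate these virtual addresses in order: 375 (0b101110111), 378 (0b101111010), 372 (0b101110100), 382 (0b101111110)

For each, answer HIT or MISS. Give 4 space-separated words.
Answer: MISS HIT HIT HIT

Derivation:
vaddr=375: (2,7) not in TLB -> MISS, insert
vaddr=378: (2,7) in TLB -> HIT
vaddr=372: (2,7) in TLB -> HIT
vaddr=382: (2,7) in TLB -> HIT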